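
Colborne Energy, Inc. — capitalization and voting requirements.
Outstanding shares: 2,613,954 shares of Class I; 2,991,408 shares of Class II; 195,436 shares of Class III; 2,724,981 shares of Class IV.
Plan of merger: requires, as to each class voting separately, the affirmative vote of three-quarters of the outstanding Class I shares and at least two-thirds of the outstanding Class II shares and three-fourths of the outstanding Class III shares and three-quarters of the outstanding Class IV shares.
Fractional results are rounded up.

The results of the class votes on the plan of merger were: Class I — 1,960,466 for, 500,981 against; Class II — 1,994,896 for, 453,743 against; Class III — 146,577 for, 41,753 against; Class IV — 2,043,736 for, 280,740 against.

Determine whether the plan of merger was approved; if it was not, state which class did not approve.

Approved — every class gave the required vote.

Class I: 3/4 of 2613954 = 1960465.50, rounded up to 1960466; 1,960,466 required, 1,960,466 in favor — approved.
Class II: 2/3 of 2991408 = 1994272; 1,994,272 required, 1,994,896 in favor — approved.
Class III: 3/4 of 195436 = 146577; 146,577 required, 146,577 in favor — approved.
Class IV: 3/4 of 2724981 = 2043735.75, rounded up to 2043736; 2,043,736 required, 2,043,736 in favor — approved.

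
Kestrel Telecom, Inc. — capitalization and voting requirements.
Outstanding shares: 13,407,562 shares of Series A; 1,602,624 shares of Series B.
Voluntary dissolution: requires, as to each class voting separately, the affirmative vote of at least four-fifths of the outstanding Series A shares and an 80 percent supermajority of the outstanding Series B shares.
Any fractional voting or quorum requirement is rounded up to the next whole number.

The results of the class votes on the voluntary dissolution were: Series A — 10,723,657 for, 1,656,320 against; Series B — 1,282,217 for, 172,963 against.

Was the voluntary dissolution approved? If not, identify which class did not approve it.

Series A: 4/5 of 13407562 = 10726049.60, rounded up to 10726050; 10,726,050 required, 10,723,657 in favor — not approved.
Series B: 4/5 of 1602624 = 1282099.20, rounded up to 1282100; 1,282,100 required, 1,282,217 in favor — approved.

Not approved — the Series A shares did not give the required vote.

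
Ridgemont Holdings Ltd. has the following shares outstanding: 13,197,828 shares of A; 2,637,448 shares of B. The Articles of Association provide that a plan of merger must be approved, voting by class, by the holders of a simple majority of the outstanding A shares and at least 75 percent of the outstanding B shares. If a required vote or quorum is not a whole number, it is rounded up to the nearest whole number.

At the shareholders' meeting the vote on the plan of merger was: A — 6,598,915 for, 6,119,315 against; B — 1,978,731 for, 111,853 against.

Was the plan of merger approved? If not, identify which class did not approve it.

Approved — every class gave the required vote.

A: a majority of 13197828 is 6598915; 6,598,915 required, 6,598,915 in favor — approved.
B: 3/4 of 2637448 = 1978086; 1,978,086 required, 1,978,731 in favor — approved.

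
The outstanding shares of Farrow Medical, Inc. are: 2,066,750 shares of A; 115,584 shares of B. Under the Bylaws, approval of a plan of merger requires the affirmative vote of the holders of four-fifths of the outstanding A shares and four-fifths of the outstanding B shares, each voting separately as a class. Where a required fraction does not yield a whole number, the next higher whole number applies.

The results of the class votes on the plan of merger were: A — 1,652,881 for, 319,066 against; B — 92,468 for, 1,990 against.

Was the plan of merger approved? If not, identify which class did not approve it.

A: 4/5 of 2066750 = 1653400; 1,653,400 required, 1,652,881 in favor — not approved.
B: 4/5 of 115584 = 92467.20, rounded up to 92468; 92,468 required, 92,468 in favor — approved.

Not approved — the A shares did not give the required vote.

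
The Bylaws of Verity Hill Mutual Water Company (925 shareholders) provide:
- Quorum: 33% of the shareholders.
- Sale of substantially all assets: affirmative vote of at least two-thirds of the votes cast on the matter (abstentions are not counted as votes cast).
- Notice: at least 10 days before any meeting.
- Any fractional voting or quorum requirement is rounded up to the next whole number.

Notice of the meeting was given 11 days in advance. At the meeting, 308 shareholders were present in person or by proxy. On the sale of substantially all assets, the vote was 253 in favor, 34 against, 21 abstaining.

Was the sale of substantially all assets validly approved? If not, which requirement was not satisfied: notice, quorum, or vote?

Notice: 11 days given; 10 required. Satisfied.
Quorum: 33% of 925 = 305.25, rounded up to 306; 308 present. Satisfied.
Vote: requires two-thirds of the votes cast (308 − 21 abstaining = 287); 2/3 of 287 = 191.33, rounded up to 192, so 192 needed; 253 in favor. Satisfied.

Valid — all requirements satisfied.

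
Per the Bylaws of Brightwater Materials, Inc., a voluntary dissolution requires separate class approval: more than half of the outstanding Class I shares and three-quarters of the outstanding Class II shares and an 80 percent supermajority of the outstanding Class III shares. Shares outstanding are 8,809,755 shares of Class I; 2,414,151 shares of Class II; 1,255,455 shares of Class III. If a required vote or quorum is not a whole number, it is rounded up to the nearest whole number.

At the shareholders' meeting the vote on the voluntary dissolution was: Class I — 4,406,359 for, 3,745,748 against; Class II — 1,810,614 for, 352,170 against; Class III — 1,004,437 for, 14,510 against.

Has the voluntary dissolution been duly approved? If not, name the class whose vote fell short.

Approved — every class gave the required vote.

Class I: a majority of 8809755 is 4404878; 4,404,878 required, 4,406,359 in favor — approved.
Class II: 3/4 of 2414151 = 1810613.25, rounded up to 1810614; 1,810,614 required, 1,810,614 in favor — approved.
Class III: 4/5 of 1255455 = 1004364; 1,004,364 required, 1,004,437 in favor — approved.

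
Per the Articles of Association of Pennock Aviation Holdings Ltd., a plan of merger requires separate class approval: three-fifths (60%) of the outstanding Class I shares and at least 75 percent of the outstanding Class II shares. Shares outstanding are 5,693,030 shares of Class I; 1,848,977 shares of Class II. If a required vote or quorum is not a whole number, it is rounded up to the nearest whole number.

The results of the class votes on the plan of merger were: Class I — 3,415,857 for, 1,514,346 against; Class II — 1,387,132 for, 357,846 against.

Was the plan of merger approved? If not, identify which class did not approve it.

Class I: 3/5 of 5693030 = 3415818; 3,415,818 required, 3,415,857 in favor — approved.
Class II: 3/4 of 1848977 = 1386732.75, rounded up to 1386733; 1,386,733 required, 1,387,132 in favor — approved.

Approved — every class gave the required vote.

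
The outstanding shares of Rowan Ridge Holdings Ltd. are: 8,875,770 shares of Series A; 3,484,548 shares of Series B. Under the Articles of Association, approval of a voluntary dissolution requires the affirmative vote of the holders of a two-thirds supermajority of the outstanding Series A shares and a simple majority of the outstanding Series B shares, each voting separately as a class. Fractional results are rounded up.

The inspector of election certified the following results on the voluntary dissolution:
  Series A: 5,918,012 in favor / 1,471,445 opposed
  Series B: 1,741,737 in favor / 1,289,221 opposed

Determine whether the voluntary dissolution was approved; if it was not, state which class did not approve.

Series A: 2/3 of 8875770 = 5917180; 5,917,180 required, 5,918,012 in favor — approved.
Series B: a majority of 3484548 is 1742275; 1,742,275 required, 1,741,737 in favor — not approved.

Not approved — the Series B shares did not give the required vote.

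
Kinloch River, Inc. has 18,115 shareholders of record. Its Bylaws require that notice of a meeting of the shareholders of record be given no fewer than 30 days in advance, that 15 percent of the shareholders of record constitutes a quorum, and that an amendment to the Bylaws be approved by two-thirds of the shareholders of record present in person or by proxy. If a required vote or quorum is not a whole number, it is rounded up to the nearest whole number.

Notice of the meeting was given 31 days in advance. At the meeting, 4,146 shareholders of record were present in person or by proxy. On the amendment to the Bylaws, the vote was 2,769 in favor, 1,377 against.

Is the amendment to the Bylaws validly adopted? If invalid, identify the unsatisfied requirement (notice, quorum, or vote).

Notice: 31 days given; 30 required. Satisfied.
Quorum: 15% of 18,115 = 2,717.25, rounded up to 2,718; 4,146 present. Satisfied.
Vote: requires two-thirds of those present (4,146); 2/3 of 4146 = 2764, so 2,764 needed; 2,769 in favor. Satisfied.

Valid — all requirements satisfied.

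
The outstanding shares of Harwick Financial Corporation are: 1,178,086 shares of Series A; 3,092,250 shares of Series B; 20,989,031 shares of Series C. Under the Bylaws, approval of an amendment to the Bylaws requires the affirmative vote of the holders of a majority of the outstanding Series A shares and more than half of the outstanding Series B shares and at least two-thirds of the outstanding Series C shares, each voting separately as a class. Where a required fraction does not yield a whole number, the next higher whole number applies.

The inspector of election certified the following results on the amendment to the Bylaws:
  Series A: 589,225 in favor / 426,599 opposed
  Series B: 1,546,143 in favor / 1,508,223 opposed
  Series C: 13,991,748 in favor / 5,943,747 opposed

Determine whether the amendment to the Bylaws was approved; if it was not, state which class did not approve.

Series A: a majority of 1178086 is 589044; 589,044 required, 589,225 in favor — approved.
Series B: a majority of 3092250 is 1546126; 1,546,126 required, 1,546,143 in favor — approved.
Series C: 2/3 of 20989031 = 13992687.33, rounded up to 13992688; 13,992,688 required, 13,991,748 in favor — not approved.

Not approved — the Series C shares did not give the required vote.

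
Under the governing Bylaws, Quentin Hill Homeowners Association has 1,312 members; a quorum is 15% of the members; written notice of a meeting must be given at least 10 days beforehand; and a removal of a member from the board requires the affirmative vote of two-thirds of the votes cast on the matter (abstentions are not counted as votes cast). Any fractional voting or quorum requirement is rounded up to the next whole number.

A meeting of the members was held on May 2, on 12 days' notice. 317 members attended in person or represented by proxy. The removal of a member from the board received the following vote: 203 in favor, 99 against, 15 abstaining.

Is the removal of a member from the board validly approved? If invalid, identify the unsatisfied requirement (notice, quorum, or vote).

Notice: 12 days given; 10 required. Satisfied.
Quorum: 15% of 1,312 = 196.80, rounded up to 197; 317 present. Satisfied.
Vote: requires two-thirds of the votes cast (317 − 15 abstaining = 302); 2/3 of 302 = 201.33, rounded up to 202, so 202 needed; 203 in favor. Satisfied.

Valid — all requirements satisfied.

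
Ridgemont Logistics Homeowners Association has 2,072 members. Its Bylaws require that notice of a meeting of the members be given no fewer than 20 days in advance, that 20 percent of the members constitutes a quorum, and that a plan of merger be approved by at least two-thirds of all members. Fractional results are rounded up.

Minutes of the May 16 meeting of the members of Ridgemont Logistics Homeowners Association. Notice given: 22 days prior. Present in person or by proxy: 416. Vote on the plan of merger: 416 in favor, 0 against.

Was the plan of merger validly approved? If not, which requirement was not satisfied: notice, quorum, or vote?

Invalid — vote requirement not satisfied.

Notice: 22 days given; 20 required. Satisfied.
Quorum: 20% of 2,072 = 414.40, rounded up to 415; 416 present. Satisfied.
Vote: requires two-thirds of all members (2,072); 2/3 of 2072 = 1381.33, rounded up to 1382, so 1,382 needed; 416 in favor. Not satisfied.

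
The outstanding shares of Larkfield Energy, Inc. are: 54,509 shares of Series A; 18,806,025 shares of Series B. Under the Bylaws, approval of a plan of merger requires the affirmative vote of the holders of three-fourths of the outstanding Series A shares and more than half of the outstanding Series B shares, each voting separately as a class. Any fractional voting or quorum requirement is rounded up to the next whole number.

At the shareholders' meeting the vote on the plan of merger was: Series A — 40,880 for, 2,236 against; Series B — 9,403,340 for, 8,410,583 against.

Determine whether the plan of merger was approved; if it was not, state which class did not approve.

Not approved — the Series A shares did not give the required vote.

Series A: 3/4 of 54509 = 40881.75, rounded up to 40882; 40,882 required, 40,880 in favor — not approved.
Series B: a majority of 18806025 is 9403013; 9,403,013 required, 9,403,340 in favor — approved.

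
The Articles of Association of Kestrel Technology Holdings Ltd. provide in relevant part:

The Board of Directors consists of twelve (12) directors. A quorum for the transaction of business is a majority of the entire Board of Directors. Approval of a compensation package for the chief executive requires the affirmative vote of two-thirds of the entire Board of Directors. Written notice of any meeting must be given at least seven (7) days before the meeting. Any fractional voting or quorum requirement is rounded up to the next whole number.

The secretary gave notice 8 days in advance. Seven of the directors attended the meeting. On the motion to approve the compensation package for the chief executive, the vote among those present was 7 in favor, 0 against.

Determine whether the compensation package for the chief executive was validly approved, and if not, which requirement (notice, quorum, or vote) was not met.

Invalid — vote requirement not satisfied.

Notice: 8 days given; 7 required (8 ≥ 7). Satisfied.
Quorum: 7 present; quorum is 7. Satisfied.
Vote: the compensation package for the chief executive requires two-thirds of the entire Board of Directors (12). 2/3 of 12 = 8, so 8 affirmative votes are needed; 7 voted in favor. Not satisfied.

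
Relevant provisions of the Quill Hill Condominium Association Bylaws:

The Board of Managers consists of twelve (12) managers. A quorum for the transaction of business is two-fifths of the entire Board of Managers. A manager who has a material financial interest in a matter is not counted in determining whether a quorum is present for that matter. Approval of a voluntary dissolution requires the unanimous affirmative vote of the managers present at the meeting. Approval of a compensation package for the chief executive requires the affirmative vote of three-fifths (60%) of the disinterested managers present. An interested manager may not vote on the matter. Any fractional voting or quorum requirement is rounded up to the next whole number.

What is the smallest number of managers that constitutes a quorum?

2/5 of 12 = 4.80, rounded up to 5.

5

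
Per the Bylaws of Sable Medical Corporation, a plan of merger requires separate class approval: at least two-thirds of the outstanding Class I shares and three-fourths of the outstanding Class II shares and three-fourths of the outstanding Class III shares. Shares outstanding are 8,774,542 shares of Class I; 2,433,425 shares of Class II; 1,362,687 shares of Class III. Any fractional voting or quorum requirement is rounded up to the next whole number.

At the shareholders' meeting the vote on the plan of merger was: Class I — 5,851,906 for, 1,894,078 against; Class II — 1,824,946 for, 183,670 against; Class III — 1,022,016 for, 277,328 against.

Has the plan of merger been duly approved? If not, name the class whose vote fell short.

Not approved — the Class II shares did not give the required vote.

Class I: 2/3 of 8774542 = 5849694.67, rounded up to 5849695; 5,849,695 required, 5,851,906 in favor — approved.
Class II: 3/4 of 2433425 = 1825068.75, rounded up to 1825069; 1,825,069 required, 1,824,946 in favor — not approved.
Class III: 3/4 of 1362687 = 1022015.25, rounded up to 1022016; 1,022,016 required, 1,022,016 in favor — approved.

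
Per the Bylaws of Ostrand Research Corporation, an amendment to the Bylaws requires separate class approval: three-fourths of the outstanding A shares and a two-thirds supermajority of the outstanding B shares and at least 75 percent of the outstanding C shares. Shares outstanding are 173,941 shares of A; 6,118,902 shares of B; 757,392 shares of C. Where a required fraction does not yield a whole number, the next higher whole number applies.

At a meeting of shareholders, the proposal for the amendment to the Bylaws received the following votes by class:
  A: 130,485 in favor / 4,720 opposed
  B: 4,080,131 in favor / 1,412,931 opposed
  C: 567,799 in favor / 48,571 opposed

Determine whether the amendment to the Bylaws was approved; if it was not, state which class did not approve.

A: 3/4 of 173941 = 130455.75, rounded up to 130456; 130,456 required, 130,485 in favor — approved.
B: 2/3 of 6118902 = 4079268; 4,079,268 required, 4,080,131 in favor — approved.
C: 3/4 of 757392 = 568044; 568,044 required, 567,799 in favor — not approved.

Not approved — the C shares did not give the required vote.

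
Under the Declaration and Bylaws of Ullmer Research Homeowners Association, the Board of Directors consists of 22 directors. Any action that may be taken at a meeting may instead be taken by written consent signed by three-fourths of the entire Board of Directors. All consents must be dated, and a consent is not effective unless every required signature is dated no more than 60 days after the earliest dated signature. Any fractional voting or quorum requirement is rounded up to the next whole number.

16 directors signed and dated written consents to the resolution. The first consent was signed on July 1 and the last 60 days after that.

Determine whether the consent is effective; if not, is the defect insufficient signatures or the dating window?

Not effective — insufficient signatures.

Signatures required: three-fourths of 22 — 3/4 of 22 = 16.50, rounded up to 17, so 17 needed; 16 signed. Insufficient.
Dating window: the latest signature is 60 days after the earliest; the limit is 60 days. Within the window.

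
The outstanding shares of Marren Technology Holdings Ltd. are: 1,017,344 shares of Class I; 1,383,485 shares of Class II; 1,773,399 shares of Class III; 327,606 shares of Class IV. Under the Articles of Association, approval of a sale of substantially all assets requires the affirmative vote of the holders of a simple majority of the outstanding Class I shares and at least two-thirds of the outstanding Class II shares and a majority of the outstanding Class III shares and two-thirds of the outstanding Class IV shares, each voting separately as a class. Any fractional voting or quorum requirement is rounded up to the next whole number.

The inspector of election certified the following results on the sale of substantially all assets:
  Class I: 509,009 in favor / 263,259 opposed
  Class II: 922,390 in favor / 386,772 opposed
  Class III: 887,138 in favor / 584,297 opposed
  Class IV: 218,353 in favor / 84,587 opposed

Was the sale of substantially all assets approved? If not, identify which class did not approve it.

Class I: a majority of 1017344 is 508673; 508,673 required, 509,009 in favor — approved.
Class II: 2/3 of 1383485 = 922323.33, rounded up to 922324; 922,324 required, 922,390 in favor — approved.
Class III: a majority of 1773399 is 886700; 886,700 required, 887,138 in favor — approved.
Class IV: 2/3 of 327606 = 218404; 218,404 required, 218,353 in favor — not approved.

Not approved — the Class IV shares did not give the required vote.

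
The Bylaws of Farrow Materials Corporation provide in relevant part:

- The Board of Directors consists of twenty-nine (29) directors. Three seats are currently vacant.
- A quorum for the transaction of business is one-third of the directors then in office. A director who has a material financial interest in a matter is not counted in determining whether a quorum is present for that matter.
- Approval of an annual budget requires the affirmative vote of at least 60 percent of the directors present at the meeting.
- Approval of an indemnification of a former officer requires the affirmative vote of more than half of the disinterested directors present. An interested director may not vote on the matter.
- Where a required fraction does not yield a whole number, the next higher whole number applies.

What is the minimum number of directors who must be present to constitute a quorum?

9

1/3 of 26 = 8.67, rounded up to 9.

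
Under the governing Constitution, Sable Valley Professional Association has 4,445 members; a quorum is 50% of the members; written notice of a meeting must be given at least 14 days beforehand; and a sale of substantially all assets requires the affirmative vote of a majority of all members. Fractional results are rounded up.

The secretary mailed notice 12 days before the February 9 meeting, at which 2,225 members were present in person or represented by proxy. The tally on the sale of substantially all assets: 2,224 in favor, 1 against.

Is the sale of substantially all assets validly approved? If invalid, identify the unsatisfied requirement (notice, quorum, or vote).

Notice: 12 days given; 14 required. Not satisfied.
Quorum: 50% of 4,445 = 2,222.50, rounded up to 2,223; 2,225 present. Satisfied.
Vote: requires a majority of all members (4,445); a majority of 4445 is 2223, so 2,223 needed; 2,224 in favor. Satisfied.

Invalid — notice requirement not satisfied.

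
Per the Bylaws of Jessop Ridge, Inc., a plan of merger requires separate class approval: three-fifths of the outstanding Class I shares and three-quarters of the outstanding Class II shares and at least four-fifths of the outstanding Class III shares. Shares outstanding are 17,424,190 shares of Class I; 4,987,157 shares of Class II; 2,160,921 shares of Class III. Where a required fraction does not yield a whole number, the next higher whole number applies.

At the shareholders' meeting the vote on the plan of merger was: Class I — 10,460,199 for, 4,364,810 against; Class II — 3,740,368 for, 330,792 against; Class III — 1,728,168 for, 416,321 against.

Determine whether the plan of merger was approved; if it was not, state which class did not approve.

Not approved — the Class III shares did not give the required vote.

Class I: 3/5 of 17424190 = 10454514; 10,454,514 required, 10,460,199 in favor — approved.
Class II: 3/4 of 4987157 = 3740367.75, rounded up to 3740368; 3,740,368 required, 3,740,368 in favor — approved.
Class III: 4/5 of 2160921 = 1728736.80, rounded up to 1728737; 1,728,737 required, 1,728,168 in favor — not approved.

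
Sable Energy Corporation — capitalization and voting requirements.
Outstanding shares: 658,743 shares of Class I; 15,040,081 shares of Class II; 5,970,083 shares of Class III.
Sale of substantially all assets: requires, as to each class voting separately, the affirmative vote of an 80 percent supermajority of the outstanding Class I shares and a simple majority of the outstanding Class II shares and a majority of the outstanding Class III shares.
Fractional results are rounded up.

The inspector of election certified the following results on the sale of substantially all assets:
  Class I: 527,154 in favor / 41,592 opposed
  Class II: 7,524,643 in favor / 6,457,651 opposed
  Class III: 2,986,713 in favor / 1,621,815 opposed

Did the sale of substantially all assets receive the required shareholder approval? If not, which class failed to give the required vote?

Class I: 4/5 of 658743 = 526994.40, rounded up to 526995; 526,995 required, 527,154 in favor — approved.
Class II: a majority of 15040081 is 7520041; 7,520,041 required, 7,524,643 in favor — approved.
Class III: a majority of 5970083 is 2985042; 2,985,042 required, 2,986,713 in favor — approved.

Approved — every class gave the required vote.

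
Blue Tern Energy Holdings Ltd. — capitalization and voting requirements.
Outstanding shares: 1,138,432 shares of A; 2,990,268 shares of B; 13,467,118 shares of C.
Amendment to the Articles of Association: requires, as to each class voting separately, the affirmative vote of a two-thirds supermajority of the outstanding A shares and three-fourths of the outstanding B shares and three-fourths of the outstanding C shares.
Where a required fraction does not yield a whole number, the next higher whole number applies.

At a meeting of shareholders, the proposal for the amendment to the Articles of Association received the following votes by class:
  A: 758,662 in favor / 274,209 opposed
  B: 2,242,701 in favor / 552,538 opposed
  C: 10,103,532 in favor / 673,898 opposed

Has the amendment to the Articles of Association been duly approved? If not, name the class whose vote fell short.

A: 2/3 of 1138432 = 758954.67, rounded up to 758955; 758,955 required, 758,662 in favor — not approved.
B: 3/4 of 2990268 = 2242701; 2,242,701 required, 2,242,701 in favor — approved.
C: 3/4 of 13467118 = 10100338.50, rounded up to 10100339; 10,100,339 required, 10,103,532 in favor — approved.

Not approved — the A shares did not give the required vote.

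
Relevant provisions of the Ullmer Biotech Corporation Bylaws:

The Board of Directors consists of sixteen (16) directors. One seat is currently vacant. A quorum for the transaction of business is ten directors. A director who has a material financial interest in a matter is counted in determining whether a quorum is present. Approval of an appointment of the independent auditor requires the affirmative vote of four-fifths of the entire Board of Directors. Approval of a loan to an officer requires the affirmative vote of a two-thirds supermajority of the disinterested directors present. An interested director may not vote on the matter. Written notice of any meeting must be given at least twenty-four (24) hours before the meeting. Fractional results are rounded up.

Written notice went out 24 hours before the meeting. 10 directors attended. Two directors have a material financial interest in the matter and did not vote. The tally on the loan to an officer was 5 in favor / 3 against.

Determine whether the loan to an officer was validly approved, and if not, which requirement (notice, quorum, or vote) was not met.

Invalid — vote requirement not satisfied.

Notice: 24 hours given; 24 required (24 ≥ 24). Satisfied.
Quorum: 10 present (interested directors count toward quorum); quorum is 10. Satisfied.
Vote: the loan to an officer requires two-thirds of the disinterested directors present (10 − 2 = 8). 2/3 of 8 = 5.33, rounded up to 6, so 6 affirmative votes are needed; 5 voted in favor. Not satisfied.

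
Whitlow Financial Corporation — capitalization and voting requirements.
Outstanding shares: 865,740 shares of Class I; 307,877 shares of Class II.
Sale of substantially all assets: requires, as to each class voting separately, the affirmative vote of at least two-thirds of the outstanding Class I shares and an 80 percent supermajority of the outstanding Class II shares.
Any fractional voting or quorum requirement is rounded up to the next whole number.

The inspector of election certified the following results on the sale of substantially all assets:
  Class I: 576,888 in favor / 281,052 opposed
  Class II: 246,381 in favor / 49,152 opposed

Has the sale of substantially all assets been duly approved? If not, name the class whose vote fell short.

Not approved — the Class I shares did not give the required vote.

Class I: 2/3 of 865740 = 577160; 577,160 required, 576,888 in favor — not approved.
Class II: 4/5 of 307877 = 246301.60, rounded up to 246302; 246,302 required, 246,381 in favor — approved.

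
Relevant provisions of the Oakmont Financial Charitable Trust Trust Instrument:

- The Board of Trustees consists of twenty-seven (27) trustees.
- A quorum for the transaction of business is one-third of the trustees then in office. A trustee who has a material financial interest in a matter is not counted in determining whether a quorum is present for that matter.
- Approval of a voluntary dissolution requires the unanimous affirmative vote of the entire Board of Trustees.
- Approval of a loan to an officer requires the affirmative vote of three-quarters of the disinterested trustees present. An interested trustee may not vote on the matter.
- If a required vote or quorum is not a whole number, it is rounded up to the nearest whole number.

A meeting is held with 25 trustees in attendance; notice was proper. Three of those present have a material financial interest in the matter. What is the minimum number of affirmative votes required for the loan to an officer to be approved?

17

The loan to an officer requires three-fourths of the disinterested trustees present (25 − 3 = 22).
3/4 of 22 = 16.50, rounded up to 17.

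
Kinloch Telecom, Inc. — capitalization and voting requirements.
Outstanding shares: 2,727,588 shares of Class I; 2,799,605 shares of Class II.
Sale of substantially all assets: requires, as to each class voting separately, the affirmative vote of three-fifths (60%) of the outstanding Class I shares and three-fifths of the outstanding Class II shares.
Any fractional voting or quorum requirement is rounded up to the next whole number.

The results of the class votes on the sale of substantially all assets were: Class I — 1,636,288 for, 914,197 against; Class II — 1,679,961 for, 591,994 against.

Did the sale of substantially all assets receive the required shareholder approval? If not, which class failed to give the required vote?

Class I: 3/5 of 2727588 = 1636552.80, rounded up to 1636553; 1,636,553 required, 1,636,288 in favor — not approved.
Class II: 3/5 of 2799605 = 1679763; 1,679,763 required, 1,679,961 in favor — approved.

Not approved — the Class I shares did not give the required vote.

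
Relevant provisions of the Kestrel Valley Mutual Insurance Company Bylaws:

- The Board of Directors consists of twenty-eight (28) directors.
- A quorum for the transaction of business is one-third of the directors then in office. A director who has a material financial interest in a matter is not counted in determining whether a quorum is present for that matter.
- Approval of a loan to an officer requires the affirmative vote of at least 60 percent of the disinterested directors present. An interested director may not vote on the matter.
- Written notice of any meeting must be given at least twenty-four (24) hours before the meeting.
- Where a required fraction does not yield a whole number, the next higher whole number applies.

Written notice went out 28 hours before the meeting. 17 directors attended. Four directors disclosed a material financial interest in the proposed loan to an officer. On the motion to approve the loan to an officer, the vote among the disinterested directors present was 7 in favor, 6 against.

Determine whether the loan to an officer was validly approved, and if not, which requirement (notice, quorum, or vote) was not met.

Invalid — vote requirement not satisfied.

Notice: 28 hours given; 24 required (28 ≥ 24). Satisfied.
Quorum: 17 present, but the 4 interested directors do not count, leaving 13. Quorum is 10. Satisfied.
Vote: the loan to an officer requires three-fifths of the disinterested directors present (17 − 4 = 13). 3/5 of 13 = 7.80, rounded up to 8, so 8 affirmative votes are needed; 7 voted in favor. Not satisfied.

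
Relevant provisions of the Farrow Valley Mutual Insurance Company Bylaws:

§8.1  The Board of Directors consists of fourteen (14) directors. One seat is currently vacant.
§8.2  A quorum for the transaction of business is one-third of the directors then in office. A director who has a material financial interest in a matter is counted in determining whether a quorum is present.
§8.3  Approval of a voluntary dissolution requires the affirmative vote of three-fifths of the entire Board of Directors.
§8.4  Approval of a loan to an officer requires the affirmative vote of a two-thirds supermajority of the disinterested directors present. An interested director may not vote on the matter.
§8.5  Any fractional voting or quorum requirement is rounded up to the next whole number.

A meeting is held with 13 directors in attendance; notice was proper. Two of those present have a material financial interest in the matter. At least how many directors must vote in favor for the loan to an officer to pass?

The loan to an officer requires two-thirds of the disinterested directors present (13 − 2 = 11).
2/3 of 11 = 7.33, rounded up to 8.

8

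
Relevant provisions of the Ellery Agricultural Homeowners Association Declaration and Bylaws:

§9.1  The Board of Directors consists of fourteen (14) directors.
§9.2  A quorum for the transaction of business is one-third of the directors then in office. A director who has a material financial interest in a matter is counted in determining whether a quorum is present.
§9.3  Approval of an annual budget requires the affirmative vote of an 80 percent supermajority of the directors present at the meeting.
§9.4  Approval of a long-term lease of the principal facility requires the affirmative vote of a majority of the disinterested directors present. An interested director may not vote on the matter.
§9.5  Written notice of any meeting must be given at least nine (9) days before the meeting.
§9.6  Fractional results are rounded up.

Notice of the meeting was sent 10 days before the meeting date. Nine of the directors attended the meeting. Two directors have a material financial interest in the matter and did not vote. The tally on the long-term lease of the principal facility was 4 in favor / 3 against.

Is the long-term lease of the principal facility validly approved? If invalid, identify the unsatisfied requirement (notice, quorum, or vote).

Notice: 10 days given; 9 required (10 ≥ 9). Satisfied.
Quorum: 9 present (interested directors count toward quorum); quorum is 5. Satisfied.
Vote: the long-term lease of the principal facility requires a majority of the disinterested directors present (9 − 2 = 7). A majority of 7 is 4, so 4 affirmative votes are needed; 4 voted in favor. Satisfied.

Valid — all requirements satisfied.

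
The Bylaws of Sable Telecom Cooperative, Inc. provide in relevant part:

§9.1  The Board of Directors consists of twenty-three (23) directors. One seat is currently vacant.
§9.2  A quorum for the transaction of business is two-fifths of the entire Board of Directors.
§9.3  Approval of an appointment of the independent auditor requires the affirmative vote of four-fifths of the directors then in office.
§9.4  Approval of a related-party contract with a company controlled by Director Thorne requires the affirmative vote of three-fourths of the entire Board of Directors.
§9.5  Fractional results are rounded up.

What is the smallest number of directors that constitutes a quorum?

10

2/5 of 23 = 9.20, rounded up to 10.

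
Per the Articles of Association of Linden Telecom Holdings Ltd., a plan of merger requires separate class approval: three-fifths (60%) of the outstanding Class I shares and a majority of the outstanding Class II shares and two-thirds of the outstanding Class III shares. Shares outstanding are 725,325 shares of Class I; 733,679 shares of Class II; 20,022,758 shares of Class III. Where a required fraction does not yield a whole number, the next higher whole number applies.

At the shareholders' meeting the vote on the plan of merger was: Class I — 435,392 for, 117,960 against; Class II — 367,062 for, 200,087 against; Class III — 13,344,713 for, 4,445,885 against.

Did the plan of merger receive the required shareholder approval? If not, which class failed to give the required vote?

Not approved — the Class III shares did not give the required vote.

Class I: 3/5 of 725325 = 435195; 435,195 required, 435,392 in favor — approved.
Class II: a majority of 733679 is 366840; 366,840 required, 367,062 in favor — approved.
Class III: 2/3 of 20022758 = 13348505.33, rounded up to 13348506; 13,348,506 required, 13,344,713 in favor — not approved.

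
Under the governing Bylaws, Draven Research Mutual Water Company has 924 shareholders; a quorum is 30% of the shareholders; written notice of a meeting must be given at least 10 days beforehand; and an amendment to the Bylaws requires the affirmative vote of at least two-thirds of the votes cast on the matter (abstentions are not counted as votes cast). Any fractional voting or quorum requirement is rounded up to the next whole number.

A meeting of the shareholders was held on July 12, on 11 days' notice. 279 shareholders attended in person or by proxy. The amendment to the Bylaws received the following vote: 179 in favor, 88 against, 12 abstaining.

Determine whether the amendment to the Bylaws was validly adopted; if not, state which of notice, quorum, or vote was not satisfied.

Notice: 11 days given; 10 required. Satisfied.
Quorum: 30% of 924 = 277.20, rounded up to 278; 279 present. Satisfied.
Vote: requires two-thirds of the votes cast (279 − 12 abstaining = 267); 2/3 of 267 = 178, so 178 needed; 179 in favor. Satisfied.

Valid — all requirements satisfied.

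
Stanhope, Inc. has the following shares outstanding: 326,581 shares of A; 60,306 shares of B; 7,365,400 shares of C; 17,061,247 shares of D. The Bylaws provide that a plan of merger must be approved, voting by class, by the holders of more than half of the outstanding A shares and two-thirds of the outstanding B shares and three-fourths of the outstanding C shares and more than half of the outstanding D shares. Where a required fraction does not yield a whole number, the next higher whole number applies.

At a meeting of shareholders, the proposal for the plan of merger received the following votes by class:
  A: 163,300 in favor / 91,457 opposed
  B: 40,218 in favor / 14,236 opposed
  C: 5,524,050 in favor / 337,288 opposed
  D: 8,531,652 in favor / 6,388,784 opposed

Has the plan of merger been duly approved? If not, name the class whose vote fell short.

Approved — every class gave the required vote.

A: a majority of 326581 is 163291; 163,291 required, 163,300 in favor — approved.
B: 2/3 of 60306 = 40204; 40,204 required, 40,218 in favor — approved.
C: 3/4 of 7365400 = 5524050; 5,524,050 required, 5,524,050 in favor — approved.
D: a majority of 17061247 is 8530624; 8,530,624 required, 8,531,652 in favor — approved.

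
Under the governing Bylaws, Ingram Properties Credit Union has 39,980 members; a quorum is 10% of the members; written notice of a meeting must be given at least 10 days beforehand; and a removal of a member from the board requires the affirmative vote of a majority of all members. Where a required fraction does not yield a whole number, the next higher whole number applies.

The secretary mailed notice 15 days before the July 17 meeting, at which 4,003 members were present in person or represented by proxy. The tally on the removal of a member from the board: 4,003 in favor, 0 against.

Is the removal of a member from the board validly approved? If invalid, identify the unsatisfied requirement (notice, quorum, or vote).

Invalid — vote requirement not satisfied.

Notice: 15 days given; 10 required. Satisfied.
Quorum: 10% of 39,980 = 3,998; 4,003 present. Satisfied.
Vote: requires a majority of all members (39,980); a majority of 39980 is 19991, so 19,991 needed; 4,003 in favor. Not satisfied.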